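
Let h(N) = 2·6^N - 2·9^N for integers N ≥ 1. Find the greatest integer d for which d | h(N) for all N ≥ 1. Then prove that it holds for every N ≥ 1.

Computing the first values: h(1) = -6 and h(2) = -90; gcd(-6, -90) = 6, so d ≤ 6.
We prove 6 | 2·6^N - 2·9^N for all N ≥ 1 by induction on N.
For the base case N = 1: h(1) = -6 = 6·(-1), so 6 | h(1).
Inductive step: suppose the statement holds for some j ≥ 1, i.e. 6 | h(j). Then
h(j+1) − 9·h(j) = (2·6^(j+1) - 2·9^(j+1)) − 9·(2·6^j - 2·9^j) = (2)·6^j·(6 − 9) = (-6)·6^j. Since 6 | h(j) by the inductive hypothesis, 6 | 9·h(j); and 6 | -6 since -6 = 6·-1. Therefore 6 | h(j+1).
By induction, the statement is established for all N ≥ 1.
Therefore the largest such d is 6.

d = 6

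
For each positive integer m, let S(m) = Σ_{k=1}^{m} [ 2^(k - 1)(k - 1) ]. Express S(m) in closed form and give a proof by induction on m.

We claim S(m) = 2^m(m - 2) + 2 for all m ≥ 1.
Base step (m = 1): S(1) = 0, and the closed form gives 0. They agree.
Inductive step: assume the claim holds for m = k, so S(k) = 2^k(k - 2) + 2.
Then S(k+1) = S(k) + (2^k·k) = (2^k(k - 2) + 2) + (2^k·k).
Simplifying, S(k+1) = 2·2^k·k - 2·2^k + 2 = 2^(k+1)((k+1) - 2) + 2,
which is the closed form with m = k+1.
Hence, by induction on m, the claim holds for every m ≥ 1.

S(m) = 2^m(m - 2) + 2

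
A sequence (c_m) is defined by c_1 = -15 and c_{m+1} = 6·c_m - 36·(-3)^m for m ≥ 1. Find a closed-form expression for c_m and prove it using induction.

c_m = 4(-3)^m - 3·6^(m - 1)

Computing the first terms: c_1 = -15, c_2 = 18, c_3 = -216. This suggests c_m = 4(-3)^m - 3·6^(m - 1).
When m = 1: the formula gives -15 = -15 = c_1.
For the inductive step, assume it holds for an arbitrary r ≥ 1, so c_r = 4(-3)^r - 3·6^(r - 1).
Then c_{r+1} = 6·c_r - 36·(-3)^r = 6·(4(-3)^r - 3·6^(r - 1)) - 36·(-3)^r = 4(-3)^(r + 1) - 3·6^r = 4(-3)^(r+1) - 3·6^((r+1) - 1),
which is the claimed formula at m = r+1.
This completes the induction.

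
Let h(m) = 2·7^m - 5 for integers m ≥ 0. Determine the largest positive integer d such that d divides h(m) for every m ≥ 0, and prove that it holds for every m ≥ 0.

Computing the first values: h(0) = -3 and h(1) = 9; gcd(-3, 9) = 3, so d ≤ 3.
We prove 3 | 2·7^m - 5 for all m ≥ 0 by induction on m.
Base case (m = 0): h(0) = -3 = 3·(-1), so 3 | h(0).
Suppose the result is true for m = i, i.e. 3 | h(i). Then
h(i+1) = 2·7^(i+1) - 5 = 7·(2·7^i - 5) + 30 = 7·h(i) + 30. The first term is divisible by 3 by the inductive hypothesis, and 30 is divisible by 3. Hence 3 | h(i+1).
This completes the induction.
Therefore the largest such d is 3.

d = 3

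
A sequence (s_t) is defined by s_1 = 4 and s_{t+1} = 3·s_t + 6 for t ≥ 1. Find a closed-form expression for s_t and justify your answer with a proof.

s_t = 7·3^(t - 1) - 3

Computing the first terms: s_1 = 4, s_2 = 18, s_3 = 60. This suggests s_t = 7·3^(t - 1) - 3.
Base case (t = 1): the formula gives 4 = 4 = s_1.
For the inductive step, assume it holds for an arbitrary m ≥ 1, so s_m = 7·3^(m - 1) - 3.
Then s_{m+1} = 3·s_m + 6 = 3·(7·3^(m - 1) - 3) + 6 = 7·3^m - 3 = 7·3^((m+1) - 1) - 3,
which is the claimed formula at t = m+1.
Hence, by induction on t, the claim holds for every t ≥ 1.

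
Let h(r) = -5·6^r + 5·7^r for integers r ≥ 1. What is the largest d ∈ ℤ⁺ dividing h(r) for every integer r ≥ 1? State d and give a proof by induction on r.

Computing the first values: h(1) = 5 and h(2) = 65; gcd(5, 65) = 5, so d ≤ 5.
We prove 5 | -5·6^r + 5·7^r for all r ≥ 1 by induction on r.
Base case (r = 1): h(1) = 5 = 5·(1), so 5 | h(1).
Suppose the result is true for r = p, i.e. 5 | h(p). Then
h(p+1) − 7·h(p) = (-5·6^(p+1) + 5·7^(p+1)) − 7·(-5·6^p + 5·7^p) = (-5)·6^p·(6 − 7) = (5)·6^p. Since 5 | h(p) by the inductive hypothesis, 5 | 7·h(p); and 5 | 5 since 5 = 5·1. Therefore 5 | h(p+1).
By induction, the statement is established for all r ≥ 1.
Therefore the largest such d is 5.

d = 5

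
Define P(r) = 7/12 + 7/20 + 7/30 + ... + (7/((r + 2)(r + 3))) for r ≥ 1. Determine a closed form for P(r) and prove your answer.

P(r) = 7r/(3(r + 3))

We claim P(r) = 7r/(3(r + 3)) for all r ≥ 1.
Base step (r = 1): P(1) = 7/12, and the closed form gives 7/12. They agree.
Inductive step: assume the claim holds for r = i, so P(i) = 7i/(3(i + 3)).
Then P(i+1) = P(i) + (7/((i + 3)(i + 4))) = (7i/(3(i + 3))) + (7/((i + 3)(i + 4))).
Simplifying, P(i+1) = 7(i + 1)/(3(i + 4)) = 7(i+1)/(3((i+1) + 3)),
which is the closed form with r = i+1.
Hence, by induction on r, the claim holds for every r ≥ 1.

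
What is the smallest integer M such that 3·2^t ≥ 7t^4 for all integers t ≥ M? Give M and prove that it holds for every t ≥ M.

M = 18

At t = 17: 393216 < 584647, so the inequality fails and M ≥ 18. We prove 3·2^t ≥ 7t^4 for all t ≥ 18.
For the base case t = 18: 3·2^t = 786432 and 7t^4 = 734832, so 786432 ≥ 734832.
Inductive step: assume the claim holds for t = r, so 3·2^r ≥ 7r^4.
Then 3·2^(r + 1) = 2·(3·2^r) ≥ 2·(7r^4).
Also, for r ≥ 18 we have 2·(7r^4) ≥ 7(r+1)^4, since 2 ≥ (1 + 1/r)^4 for all r ≥ 18.
Combining, 3·2^(r + 1) ≥ 7(r+1)^4.
By induction, the statement is established for all t ≥ 18.
Hence the smallest such M is 18.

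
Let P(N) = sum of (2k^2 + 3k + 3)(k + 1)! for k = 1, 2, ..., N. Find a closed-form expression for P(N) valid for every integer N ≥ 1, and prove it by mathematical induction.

We claim P(N) = (2N + 1)(N + 2)! - 2 for all N ≥ 1.
Base case (N = 1): P(1) = 16, and the closed form gives 16. They agree.
Suppose the result is true for N = k, so P(k) = (2k + 1)(k + 2)! - 2.
Then P(k+1) = P(k) + ((2k^2 + 7k + 8)(k + 2)!) = ((2k + 1)(k + 2)! - 2) + ((2k^2 + 7k + 8)(k + 2)!).
Simplifying, P(k+1) = (2(k+1) + 1)((k+1) + 2)! - 2,
which is the closed form with N = k+1.
By the principle of mathematical induction, the result holds for all N ≥ 1.

P(N) = (2N + 1)(N + 2)! - 2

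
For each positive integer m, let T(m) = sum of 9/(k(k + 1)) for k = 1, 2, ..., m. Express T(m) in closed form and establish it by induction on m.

T(m) = 9m/(m + 1)

We claim T(m) = 9m/(m + 1) for all m ≥ 1.
Base step (m = 1): T(1) = 9/2, and the closed form gives 9/2. They agree.
For the inductive step, assume it holds for an arbitrary k ≥ 1, so T(k) = 9k/(k + 1).
Then T(k+1) = T(k) + (9/((k + 1)(k + 2))) = (9k/(k + 1)) + (9/((k + 1)(k + 2))).
Simplifying, T(k+1) = 9(k + 1)/(k + 2) = 9(k+1)/((k+1) + 1),
which is the closed form with m = k+1.
Hence, by induction on m, the claim holds for every m ≥ 1.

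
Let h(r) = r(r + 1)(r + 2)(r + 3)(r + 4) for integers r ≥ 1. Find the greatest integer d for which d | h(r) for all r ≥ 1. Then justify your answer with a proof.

d = 120

Computing the first values: h(1) = 120 and h(2) = 720; gcd(120, 720) = 120, so d ≤ 120.
We prove 120 | r(r + 1)(r + 2)(r + 3)(r + 4) for all r ≥ 1 by induction on r.
When r = 1: h(1) = 120 = 120·(1), so 120 | h(1).
Inductive step: assume the claim holds for r = j, i.e. 120 | h(j). Then
h(j+1) − h(j) = (j+1)·(j+2)·(j+3)·(j+4)·(j+5) − j·(j+1)·(j+2)·(j+3)·(j+4) = (j+1)·(j+2)·(j+3)·(j+4)·[(j+5) − j] = 5·(j+1)·(j+2)·(j+3)·(j+4). The product of 4 consecutive integers is divisible by (4)! = 24, so h(j+1) − h(j) is divisible by 5·24 = 120. By the inductive hypothesis 120 | h(j), hence 120 | h(j+1).
By the principle of mathematical induction, the result holds for all r ≥ 1.
Therefore the largest such d is 120.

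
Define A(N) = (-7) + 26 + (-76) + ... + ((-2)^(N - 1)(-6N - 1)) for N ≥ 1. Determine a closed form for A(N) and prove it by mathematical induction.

A(N) = (-2)^N(2N + 1) - 1

We claim A(N) = (-2)^N(2N + 1) - 1 for all N ≥ 1.
Base case (N = 1): A(1) = -7, and the closed form gives -7. They agree.
Inductive step: suppose the statement holds for some i ≥ 1, so A(i) = (-2)^i(2i + 1) - 1.
Then A(i+1) = A(i) + ((-2)^i(-6i - 7)) = ((-2)^i(2i + 1) - 1) + ((-2)^i(-6i - 7)).
Simplifying, A(i+1) = -4(-2)^i·i - 6(-2)^i - 1 = (-2)^(i+1)(2(i+1) + 1) - 1,
which is the closed form with N = i+1.
This completes the induction.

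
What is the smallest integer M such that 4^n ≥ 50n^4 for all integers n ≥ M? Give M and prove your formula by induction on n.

M = 10

At n = 9: 262144 < 328050, so the inequality fails and M ≥ 10. We prove 4^n ≥ 50n^4 for all n ≥ 10.
Base step (n = 10): 4^n = 1048576 and 50n^4 = 500000, so 1048576 ≥ 500000.
Inductive step: assume the claim holds for n = p, so 4^p ≥ 50p^4.
Then 4^(p + 1) = 4·(4^p) ≥ 4·(50p^4).
Also, for p ≥ 10 we have 4·(50p^4) ≥ 50(p+1)^4, since 4 ≥ (1 + 1/p)^4 for all p ≥ 10.
Combining, 4^(p + 1) ≥ 50(p+1)^4.
By the principle of mathematical induction, the result holds for all n ≥ 10.
Hence the smallest such M is 10.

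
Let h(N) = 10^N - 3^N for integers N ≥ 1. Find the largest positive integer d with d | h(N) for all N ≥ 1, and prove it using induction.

Computing the first values: h(1) = 7 and h(2) = 91; gcd(7, 91) = 7, so d ≤ 7.
We prove 7 | 10^N - 3^N for all N ≥ 1 by induction on N.
When N = 1: h(1) = 7 = 7·(1), so 7 | h(1).
Inductive step: assume the claim holds for N = k, i.e. 7 | h(k). Then
10^{k+1} − 3^{k+1} = 10·10^k − 3·3^k = 10·(10^k − 3^k) + (7)·3^k. The first term is divisible by 7 by the inductive hypothesis, and the second term (7)·3^k is divisible by 7 since 7 | 7. Hence 7 | h(k+1).
By induction, the statement is established for all N ≥ 1.
Therefore the largest such d is 7.

d = 7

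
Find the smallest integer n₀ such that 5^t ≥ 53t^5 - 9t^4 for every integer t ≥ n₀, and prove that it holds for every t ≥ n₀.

n₀ = 10

At t = 9: 1953125 < 3070548, so the inequality fails and n₀ ≥ 10. We prove 5^t ≥ 53t^5 - 9t^4 for all t ≥ 10.
Base case (t = 10): 5^t = 9765625 and 53t^5 - 9t^4 = 5210000, so 9765625 ≥ 5210000.
Suppose the result is true for t = r, so 5^r ≥ 53r^5 - 9r^4.
Then 5^(r + 1) = 5·(5^r) ≥ 5·(53r^5 - 9r^4).
Also, for r ≥ 10 we have 5·(53r^5 - 9r^4) ≥ 53(r+1)^5 - 9(r+1)^4, since 5·(53r^5 - 9r^4) − (53(r+1)^5 - 9(r+1)^4) = 212r^5 - 301r^4 - 494r^3 - 476r^2 - 229r - 44, which is nonnegative for all r ≥ 10.
Combining, 5^(r + 1) ≥ 53(r+1)^5 - 9(r+1)^4.
By the principle of mathematical induction, the result holds for all t ≥ 10.
Hence the smallest such n₀ is 10.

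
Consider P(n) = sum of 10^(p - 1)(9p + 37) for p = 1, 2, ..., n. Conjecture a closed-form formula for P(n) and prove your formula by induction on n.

P(n) = 10^n(n + 4) - 4

We claim P(n) = 10^n(n + 4) - 4 for all n ≥ 1.
Base step (n = 1): P(1) = 46, and the closed form gives 46. They agree.
Suppose the result is true for n = p, so P(p) = 10^p(p + 4) - 4.
Then P(p+1) = P(p) + (10^p(9p + 46)) = (10^p(p + 4) - 4) + (10^p(9p + 46)).
Simplifying, P(p+1) = 10·10^p·p + 50·10^p - 4 = 10^(p+1)((p+1) + 4) - 4,
which is the closed form with n = p+1.
By the principle of mathematical induction, the result holds for all n ≥ 1.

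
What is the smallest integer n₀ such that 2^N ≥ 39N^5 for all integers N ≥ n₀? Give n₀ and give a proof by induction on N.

n₀ = 30

At N = 29: 536870912 < 799934811, so the inequality fails and n₀ ≥ 30. We prove 2^N ≥ 39N^5 for all N ≥ 30.
Base step (N = 30): 2^N = 1073741824 and 39N^5 = 947700000, so 1073741824 ≥ 947700000.
Inductive step: assume the claim holds for N = k, so 2^k ≥ 39k^5.
Then 2^(k + 1) = 2·(2^k) ≥ 2·(39k^5).
Also, for k ≥ 30 we have 2·(39k^5) ≥ 39(k+1)^5, since 2 ≥ (1 + 1/k)^5 for all k ≥ 30.
Combining, 2^(k + 1) ≥ 39(k+1)^5.
By the principle of mathematical induction, the result holds for all N ≥ 30.
Hence the smallest such n₀ is 30.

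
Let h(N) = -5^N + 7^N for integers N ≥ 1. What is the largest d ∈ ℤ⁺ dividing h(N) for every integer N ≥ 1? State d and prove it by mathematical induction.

d = 2

Computing the first values: h(1) = 2 and h(2) = 24; gcd(2, 24) = 2, so d ≤ 2.
We prove 2 | -5^N + 7^N for all N ≥ 1 by induction on N.
Base case (N = 1): h(1) = 2 = 2·(1), so 2 | h(1).
Suppose the result is true for N = r, i.e. 2 | h(r). Then
7^{r+1} − 5^{r+1} = 7·7^r − 5·5^r = 7·(7^r − 5^r) + (2)·5^r. The first term is divisible by 2 by the inductive hypothesis, and the second term (2)·5^r is divisible by 2 since 2 | 2. Hence 2 | h(r+1).
This completes the induction.
Therefore the largest such d is 2.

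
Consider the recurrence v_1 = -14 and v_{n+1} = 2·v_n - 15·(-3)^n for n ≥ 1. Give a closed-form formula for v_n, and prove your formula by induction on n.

Computing the first terms: v_1 = -14, v_2 = 17, v_3 = -101. This suggests v_n = -(-3)^(n + 1) - 5·2^(n - 1).
When n = 1: the formula gives -14 = -14 = v_1.
Suppose the result is true for n = p, so v_p = -(-3)^(p + 1) - 5·2^(p - 1).
Then v_{p+1} = 2·v_p - 15·(-3)^p = 2·(-(-3)^(p + 1) - 5·2^(p - 1)) - 15·(-3)^p = -(-3)^(p + 2) - 5·2^p = -(-3)^((p+1) + 1) - 5·2^((p+1) - 1),
which is the claimed formula at n = p+1.
This completes the induction.

v_n = -(-3)^(n + 1) - 5·2^(n - 1)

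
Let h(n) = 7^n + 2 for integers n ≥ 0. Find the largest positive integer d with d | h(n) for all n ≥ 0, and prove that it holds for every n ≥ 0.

Computing the first values: h(0) = 3 and h(1) = 9; gcd(3, 9) = 3, so d ≤ 3.
We prove 3 | 7^n + 2 for all n ≥ 0 by induction on n.
Base step (n = 0): h(0) = 3 = 3·(1), so 3 | h(0).
Inductive step: assume the claim holds for n = p, i.e. 3 | h(p). Then
h(p+1) = 7^(p+1) + 2 = 7·(7^p + 2) - 12 = 7·h(p) - 12. The first term is divisible by 3 by the inductive hypothesis, and -12 is divisible by 3. Hence 3 | h(p+1).
By induction, the statement is established for all n ≥ 0.
Therefore the largest such d is 3.

d = 3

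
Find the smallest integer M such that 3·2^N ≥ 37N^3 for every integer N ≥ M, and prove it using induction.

M = 16

At N = 15: 98304 < 124875, so the inequality fails and M ≥ 16. We prove 3·2^N ≥ 37N^3 for all N ≥ 16.
When N = 16: 3·2^N = 196608 and 37N^3 = 151552, so 196608 ≥ 151552.
Suppose the result is true for N = k, so 3·2^k ≥ 37k^3.
Then 3·2^(k + 1) = 2·(3·2^k) ≥ 2·(37k^3).
Also, for k ≥ 16 we have 2·(37k^3) ≥ 37(k+1)^3, since 2 ≥ (1 + 1/k)^3 for all k ≥ 16.
Combining, 3·2^(k + 1) ≥ 37(k+1)^3.
Hence, by induction on N, the claim holds for every N ≥ 16.
Hence the smallest such M is 16.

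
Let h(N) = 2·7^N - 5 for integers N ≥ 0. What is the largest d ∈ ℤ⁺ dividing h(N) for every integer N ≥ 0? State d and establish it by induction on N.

Computing the first values: h(0) = -3 and h(1) = 9; gcd(-3, 9) = 3, so d ≤ 3.
We prove 3 | 2·7^N - 5 for all N ≥ 0 by induction on N.
When N = 0: h(0) = -3 = 3·(-1), so 3 | h(0).
Inductive step: suppose the statement holds for some j ≥ 0, i.e. 3 | h(j). Then
h(j+1) = 2·7^(j+1) - 5 = 7·(2·7^j - 5) + 30 = 7·h(j) + 30. The first term is divisible by 3 by the inductive hypothesis, and 30 is divisible by 3. Hence 3 | h(j+1).
By the principle of mathematical induction, the result holds for all N ≥ 0.
Therefore the largest such d is 3.

d = 3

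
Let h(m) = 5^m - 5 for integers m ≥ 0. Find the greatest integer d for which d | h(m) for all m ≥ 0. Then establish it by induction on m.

d = 4

Computing the first values: h(0) = -4 and h(1) = 0; gcd(-4, 0) = 4, so d ≤ 4.
We prove 4 | 5^m - 5 for all m ≥ 0 by induction on m.
Base case (m = 0): h(0) = -4 = 4·(-1), so 4 | h(0).
Inductive step: assume the claim holds for m = j, i.e. 4 | h(j). Then
h(j+1) = 5^(j+1) - 5 = 5·(5^j - 5) + 20 = 5·h(j) + 20. The first term is divisible by 4 by the inductive hypothesis, and 20 is divisible by 4. Hence 4 | h(j+1).
Hence, by induction on m, the claim holds for every m ≥ 0.
Therefore the largest such d is 4.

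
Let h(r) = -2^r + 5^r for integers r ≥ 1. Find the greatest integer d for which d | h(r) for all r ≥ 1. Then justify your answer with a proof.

d = 3

Computing the first values: h(1) = 3 and h(2) = 21; gcd(3, 21) = 3, so d ≤ 3.
We prove 3 | -2^r + 5^r for all r ≥ 1 by induction on r.
When r = 1: h(1) = 3 = 3·(1), so 3 | h(1).
Inductive step: suppose the statement holds for some i ≥ 1, i.e. 3 | h(i). Then
5^{i+1} − 2^{i+1} = 5·5^i − 2·2^i = 5·(5^i − 2^i) + (3)·2^i. The first term is divisible by 3 by the inductive hypothesis, and the second term (3)·2^i is divisible by 3 since 3 | 3. Hence 3 | h(i+1).
By induction, the statement is established for all r ≥ 1.
Therefore the largest such d is 3.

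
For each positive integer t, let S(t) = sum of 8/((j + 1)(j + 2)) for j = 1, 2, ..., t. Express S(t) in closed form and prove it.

S(t) = 4t/(t + 2)

We claim S(t) = 4t/(t + 2) for all t ≥ 1.
For the base case t = 1: S(1) = 4/3, and the closed form gives 4/3. They agree.
Inductive step: assume the claim holds for t = j, so S(j) = 4j/(j + 2).
Then S(j+1) = S(j) + (8/((j + 2)(j + 3))) = (4j/(j + 2)) + (8/((j + 2)(j + 3))).
Simplifying, S(j+1) = 4(j + 1)/(j + 3) = 4(j+1)/((j+1) + 2),
which is the closed form with t = j+1.
This completes the induction.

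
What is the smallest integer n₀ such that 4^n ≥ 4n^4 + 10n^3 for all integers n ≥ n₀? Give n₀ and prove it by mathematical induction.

n₀ = 7

At n = 6: 4096 < 7344, so the inequality fails and n₀ ≥ 7. We prove 4^n ≥ 4n^4 + 10n^3 for all n ≥ 7.
For the base case n = 7: 4^n = 16384 and 4n^4 + 10n^3 = 13034, so 16384 ≥ 13034.
For the inductive step, assume it holds for an arbitrary r ≥ 7, so 4^r ≥ 4r^4 + 10r^3.
Then 4^(r + 1) = 4·(4^r) ≥ 4·(4r^4 + 10r^3).
Also, for r ≥ 7 we have 4·(4r^4 + 10r^3) ≥ 4(r+1)^4 + 10(r+1)^3, since 4·(4r^4 + 10r^3) − (4(r+1)^4 + 10(r+1)^3) = 12r^4 + 14r^3 - 54r^2 - 46r - 14, which is nonnegative for all r ≥ 7.
Combining, 4^(r + 1) ≥ 4(r+1)^4 + 10(r+1)^3.
By the principle of mathematical induction, the result holds for all n ≥ 7.
Hence the smallest such n₀ is 7.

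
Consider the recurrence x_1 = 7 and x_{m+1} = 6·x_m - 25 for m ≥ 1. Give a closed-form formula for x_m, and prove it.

Computing the first terms: x_1 = 7, x_2 = 17, x_3 = 77. This suggests x_m = 2·6^(m - 1) + 5.
Base case (m = 1): the formula gives 7 = 7 = x_1.
Inductive step: suppose the statement holds for some r ≥ 1, so x_r = 2·6^(r - 1) + 5.
Then x_{r+1} = 6·x_r - 25 = 6·(2·6^(r - 1) + 5) - 25 = 2·6^r + 5 = 2·6^((r+1) - 1) + 5,
which is the claimed formula at m = r+1.
Hence, by induction on m, the claim holds for every m ≥ 1.

x_m = 2·6^(m - 1) + 5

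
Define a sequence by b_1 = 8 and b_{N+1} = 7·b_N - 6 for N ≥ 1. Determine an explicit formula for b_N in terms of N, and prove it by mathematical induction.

b_N = 7^N + 1

Computing the first terms: b_1 = 8, b_2 = 50, b_3 = 344. This suggests b_N = 7^N + 1.
When N = 1: the formula gives 8 = 8 = b_1.
For the inductive step, assume it holds for an arbitrary j ≥ 1, so b_j = 7^j + 1.
Then b_{j+1} = 7·b_j - 6 = 7·(7^j + 1) - 6 = 7^(j + 1) + 1,
which is the claimed formula at N = j+1.
Hence, by induction on N, the claim holds for every N ≥ 1.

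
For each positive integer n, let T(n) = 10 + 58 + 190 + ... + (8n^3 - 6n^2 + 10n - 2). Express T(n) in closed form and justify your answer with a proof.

We claim T(n) = 2n(n^3 + n^2 + 2n + 1) for all n ≥ 1.
For the base case n = 1: T(1) = 10, and the closed form gives 10. They agree.
Inductive step: suppose the statement holds for some m ≥ 1, so T(m) = 2m(m^3 + m^2 + 2m + 1).
Then T(m+1) = T(m) + (8m^3 + 18m^2 + 22m + 10) = (2m(m^3 + m^2 + 2m + 1)) + (8m^3 + 18m^2 + 22m + 10).
Simplifying, T(m+1) = 2(m + 1)(m^3 + 4m^2 + 7m + 5) = 2(m+1)((m+1)^3 + (m+1)^2 + 2(m+1) + 1),
which is the closed form with n = m+1.
Hence, by induction on n, the claim holds for every n ≥ 1.

T(n) = 2n(n^3 + n^2 + 2n + 1)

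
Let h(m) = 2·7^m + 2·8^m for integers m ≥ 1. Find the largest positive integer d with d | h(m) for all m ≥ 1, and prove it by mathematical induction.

d = 2

Computing the first values: h(1) = 30 and h(2) = 226; gcd(30, 226) = 2, so d ≤ 2.
We prove 2 | 2·7^m + 2·8^m for all m ≥ 1 by induction on m.
When m = 1: h(1) = 30 = 2·(15), so 2 | h(1).
Inductive step: suppose the statement holds for some i ≥ 1, i.e. 2 | h(i). Then
h(i+1) − 8·h(i) = (2·7^(i+1) + 2·8^(i+1)) − 8·(2·7^i + 2·8^i) = (2)·7^i·(7 − 8) = (-2)·7^i. Since 2 | h(i) by the inductive hypothesis, 2 | 8·h(i); and 2 | -2 since -2 = 2·-1. Therefore 2 | h(i+1).
By the principle of mathematical induction, the result holds for all m ≥ 1.
Therefore the largest such d is 2.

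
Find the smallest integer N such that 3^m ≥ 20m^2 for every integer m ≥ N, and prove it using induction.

At m = 5: 243 < 500, so the inequality fails and N ≥ 6. We prove 3^m ≥ 20m^2 for all m ≥ 6.
Base case (m = 6): 3^m = 729 and 20m^2 = 720, so 729 ≥ 720.
For the inductive step, assume it holds for an arbitrary p ≥ 6, so 3^p ≥ 20p^2.
Then 3^(p + 1) = 3·(3^p) ≥ 3·(20p^2).
Also, for p ≥ 6 we have 3·(20p^2) ≥ 20(p+1)^2, since 3 ≥ (1 + 1/p)^2 for all p ≥ 6.
Combining, 3^(p + 1) ≥ 20(p+1)^2.
By the principle of mathematical induction, the result holds for all m ≥ 6.
Hence the smallest such N is 6.

N = 6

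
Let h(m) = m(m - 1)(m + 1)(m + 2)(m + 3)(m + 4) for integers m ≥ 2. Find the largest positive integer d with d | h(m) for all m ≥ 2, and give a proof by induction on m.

d = 720

Computing the first values: h(2) = 720 and h(3) = 5040; gcd(720, 5040) = 720, so d ≤ 720.
We prove 720 | m(m - 1)(m + 1)(m + 2)(m + 3)(m + 4) for all m ≥ 2 by induction on m.
Base step (m = 2): h(2) = 720 = 720·(1), so 720 | h(2).
Inductive step: assume the claim holds for m = r, i.e. 720 | h(r). Then
h(r+1) − h(r) = r·(r+1)·(r+2)·(r+3)·(r+4)·(r+5) − (r-1)·r·(r+1)·(r+2)·(r+3)·(r+4) = r·(r+1)·(r+2)·(r+3)·(r+4)·[(r+5) − (r-1)] = 6·r·(r+1)·(r+2)·(r+3)·(r+4). The product of 5 consecutive integers is divisible by (5)! = 120, so h(r+1) − h(r) is divisible by 6·120 = 720. By the inductive hypothesis 720 | h(r), hence 720 | h(r+1).
By induction, the statement is established for all m ≥ 2.
Therefore the largest such d is 720.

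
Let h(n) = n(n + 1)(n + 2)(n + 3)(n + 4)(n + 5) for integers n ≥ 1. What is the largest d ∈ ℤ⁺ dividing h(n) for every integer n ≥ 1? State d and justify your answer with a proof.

Computing the first values: h(1) = 720 and h(2) = 5040; gcd(720, 5040) = 720, so d ≤ 720.
We prove 720 | n(n + 1)(n + 2)(n + 3)(n + 4)(n + 5) for all n ≥ 1 by induction on n.
Base case (n = 1): h(1) = 720 = 720·(1), so 720 | h(1).
Suppose the result is true for n = j, i.e. 720 | h(j). Then
h(j+1) − h(j) = (j+1)·(j+2)·(j+3)·(j+4)·(j+5)·(j+6) − j·(j+1)·(j+2)·(j+3)·(j+4)·(j+5) = (j+1)·(j+2)·(j+3)·(j+4)·(j+5)·[(j+6) − j] = 6·(j+1)·(j+2)·(j+3)·(j+4)·(j+5). The product of 5 consecutive integers is divisible by (5)! = 120, so h(j+1) − h(j) is divisible by 6·120 = 720. By the inductive hypothesis 720 | h(j), hence 720 | h(j+1).
By the principle of mathematical induction, the result holds for all n ≥ 1.
Therefore the largest such d is 720.

d = 720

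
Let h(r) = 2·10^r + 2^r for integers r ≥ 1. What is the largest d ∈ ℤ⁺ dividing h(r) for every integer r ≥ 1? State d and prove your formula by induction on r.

Computing the first values: h(1) = 22 and h(2) = 204; gcd(22, 204) = 2, so d ≤ 2.
We prove 2 | 2·10^r + 2^r for all r ≥ 1 by induction on r.
Base step (r = 1): h(1) = 22 = 2·(11), so 2 | h(1).
Inductive step: assume the claim holds for r = i, i.e. 2 | h(i). Then
h(i+1) − 10·h(i) = (2·10^(i+1) + 2^(i+1)) − 10·(2·10^i + 2^i) = (1)·2^i·(2 − 10) = (-8)·2^i. Since 2 | h(i) by the inductive hypothesis, 2 | 10·h(i); and 2 | -8 since -8 = 2·-4. Therefore 2 | h(i+1).
By induction, the statement is established for all r ≥ 1.
Therefore the largest such d is 2.

d = 2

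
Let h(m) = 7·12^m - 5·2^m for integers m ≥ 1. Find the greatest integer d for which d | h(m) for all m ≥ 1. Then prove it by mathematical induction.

d = 2

Computing the first values: h(1) = 74 and h(2) = 988; gcd(74, 988) = 2, so d ≤ 2.
We prove 2 | 7·12^m - 5·2^m for all m ≥ 1 by induction on m.
When m = 1: h(1) = 74 = 2·(37), so 2 | h(1).
Inductive step: suppose the statement holds for some k ≥ 1, i.e. 2 | h(k). Then
h(k+1) − 12·h(k) = (7·12^(k+1) - 5·2^(k+1)) − 12·(7·12^k - 5·2^k) = (-5)·2^k·(2 − 12) = (50)·2^k. Since 2 | h(k) by the inductive hypothesis, 2 | 12·h(k); and 2 | 50 since 50 = 2·25. Therefore 2 | h(k+1).
This completes the induction.
Therefore the largest such d is 2.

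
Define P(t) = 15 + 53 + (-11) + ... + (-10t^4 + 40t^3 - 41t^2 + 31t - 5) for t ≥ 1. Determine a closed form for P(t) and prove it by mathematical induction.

P(t) = -t(2t^4 - 5t^3 - 3t^2 - 5t - 4)

We claim P(t) = -t(2t^4 - 5t^3 - 3t^2 - 5t - 4) for all t ≥ 1.
Base case (t = 1): P(1) = 15, and the closed form gives 15. They agree.
Suppose the result is true for t = k, so P(k) = k(-2k^4 + 5k^3 + 3k^2 + 5k + 4).
Then P(k+1) = P(k) + (-10k^4 + 19k^2 + 29k + 15) = (k(-2k^4 + 5k^3 + 3k^2 + 5k + 4)) + (-10k^4 + 19k^2 + 29k + 15).
Simplifying, P(k+1) = -(k + 1)(2k^4 + 3k^3 - 6k^2 - 18k - 15) = -(k+1)(2(k+1)^4 - 5(k+1)^3 - 3(k+1)^2 - 5(k+1) - 4),
which is the closed form with t = k+1.
Hence, by induction on t, the claim holds for every t ≥ 1.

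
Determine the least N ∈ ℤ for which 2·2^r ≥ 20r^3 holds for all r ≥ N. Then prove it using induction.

N = 16

At r = 15: 65536 < 67500, so the inequality fails and N ≥ 16. We prove 2·2^r ≥ 20r^3 for all r ≥ 16.
For the base case r = 16: 2·2^r = 131072 and 20r^3 = 81920, so 131072 ≥ 81920.
Inductive step: assume the claim holds for r = i, so 2·2^i ≥ 20i^3.
Then 2·2^(i + 1) = 2·(2·2^i) ≥ 2·(20i^3).
Also, for i ≥ 16 we have 2·(20i^3) ≥ 20(i+1)^3, since 2 ≥ (1 + 1/i)^3 for all i ≥ 16.
Combining, 2·2^(i + 1) ≥ 20(i+1)^3.
By the principle of mathematical induction, the result holds for all r ≥ 16.
Hence the smallest such N is 16.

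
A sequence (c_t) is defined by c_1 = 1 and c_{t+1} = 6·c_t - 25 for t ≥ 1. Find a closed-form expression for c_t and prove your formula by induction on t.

c_t = -4·6^(t - 1) + 5

Computing the first terms: c_1 = 1, c_2 = -19, c_3 = -139. This suggests c_t = -4·6^(t - 1) + 5.
When t = 1: the formula gives 1 = 1 = c_1.
Inductive step: suppose the statement holds for some j ≥ 1, so c_j = -4·6^(j - 1) + 5.
Then c_{j+1} = 6·c_j - 25 = 6·(-4·6^(j - 1) + 5) - 25 = -4·6^j + 5 = -4·6^((j+1) - 1) + 5,
which is the claimed formula at t = j+1.
By induction, the statement is established for all t ≥ 1.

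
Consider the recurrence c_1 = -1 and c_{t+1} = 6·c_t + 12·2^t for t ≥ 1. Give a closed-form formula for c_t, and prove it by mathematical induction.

Computing the first terms: c_1 = -1, c_2 = 18, c_3 = 156. This suggests c_t = -3·2^t + 5·6^(t - 1).
Base case (t = 1): the formula gives -1 = -1 = c_1.
Inductive step: suppose the statement holds for some j ≥ 1, so c_j = -3·2^j + 5·6^(j - 1).
Then c_{j+1} = 6·c_j + 12·2^j = 6·(-3·2^j + 5·6^(j - 1)) + 12·2^j = -3·2^(j + 1) + 5·6^j = -3·2^(j+1) + 5·6^((j+1) - 1),
which is the claimed formula at t = j+1.
Hence, by induction on t, the claim holds for every t ≥ 1.

c_t = -3·2^t + 5·6^(t - 1)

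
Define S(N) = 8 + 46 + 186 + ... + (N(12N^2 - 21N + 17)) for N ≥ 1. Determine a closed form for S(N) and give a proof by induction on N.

S(N) = N(N + 1)(3N^2 - 4N + 5)

We claim S(N) = N(N + 1)(3N^2 - 4N + 5) for all N ≥ 1.
Base case (N = 1): S(1) = 8, and the closed form gives 8. They agree.
Inductive step: suppose the statement holds for some p ≥ 1, so S(p) = p(3p^3 - p^2 + p + 5).
Then S(p+1) = S(p) + (12p^3 + 15p^2 + 11p + 8) = (p(3p^3 - p^2 + p + 5)) + (12p^3 + 15p^2 + 11p + 8).
Simplifying, S(p+1) = (p + 1)(p + 2)(3p^2 + 2p + 4) = (p+1)((p+1) + 1)(3(p+1)^2 - 4(p+1) + 5),
which is the closed form with N = p+1.
By the principle of mathematical induction, the result holds for all N ≥ 1.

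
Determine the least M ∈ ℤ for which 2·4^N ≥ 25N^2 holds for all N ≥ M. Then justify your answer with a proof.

At N = 3: 128 < 225, so the inequality fails and M ≥ 4. We prove 2·4^N ≥ 25N^2 for all N ≥ 4.
Base step (N = 4): 2·4^N = 512 and 25N^2 = 400, so 512 ≥ 400.
Inductive step: assume the claim holds for N = i, so 2·4^i ≥ 25i^2.
Then 2·4^(i + 1) = 4·(2·4^i) ≥ 4·(25i^2).
Also, for i ≥ 4 we have 4·(25i^2) ≥ 25(i+1)^2, since 4 ≥ (1 + 1/i)^2 for all i ≥ 4.
Combining, 2·4^(i + 1) ≥ 25(i+1)^2.
Hence, by induction on N, the claim holds for every N ≥ 4.
Hence the smallest such M is 4.

M = 4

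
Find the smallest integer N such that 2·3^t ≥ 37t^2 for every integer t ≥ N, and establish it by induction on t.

N = 6

At t = 5: 486 < 925, so the inequality fails and N ≥ 6. We prove 2·3^t ≥ 37t^2 for all t ≥ 6.
When t = 6: 2·3^t = 1458 and 37t^2 = 1332, so 1458 ≥ 1332.
Suppose the result is true for t = i, so 2·3^i ≥ 37i^2.
Then 2·3^(i + 1) = 3·(2·3^i) ≥ 3·(37i^2).
Also, for i ≥ 6 we have 3·(37i^2) ≥ 37(i+1)^2, since 3 ≥ (1 + 1/i)^2 for all i ≥ 6.
Combining, 2·3^(i + 1) ≥ 37(i+1)^2.
By the principle of mathematical induction, the result holds for all t ≥ 6.
Hence the smallest such N is 6.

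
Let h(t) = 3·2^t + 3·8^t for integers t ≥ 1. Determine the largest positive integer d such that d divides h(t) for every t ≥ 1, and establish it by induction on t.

d = 6

Computing the first values: h(1) = 30 and h(2) = 204; gcd(30, 204) = 6, so d ≤ 6.
We prove 6 | 3·2^t + 3·8^t for all t ≥ 1 by induction on t.
For the base case t = 1: h(1) = 30 = 6·(5), so 6 | h(1).
Inductive step: assume the claim holds for t = p, i.e. 6 | h(p). Then
h(p+1) − 8·h(p) = (3·2^(p+1) + 3·8^(p+1)) − 8·(3·2^p + 3·8^p) = (3)·2^p·(2 − 8) = (-18)·2^p. Since 6 | h(p) by the inductive hypothesis, 6 | 8·h(p); and 6 | -18 since -18 = 6·-3. Therefore 6 | h(p+1).
By the principle of mathematical induction, the result holds for all t ≥ 1.
Therefore the largest such d is 6.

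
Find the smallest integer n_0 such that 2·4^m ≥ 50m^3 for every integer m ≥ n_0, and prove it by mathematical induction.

At m = 6: 8192 < 10800, so the inequality fails and n_0 ≥ 7. We prove 2·4^m ≥ 50m^3 for all m ≥ 7.
Base case (m = 7): 2·4^m = 32768 and 50m^3 = 17150, so 32768 ≥ 17150.
Suppose the result is true for m = r, so 2·4^r ≥ 50r^3.
Then 2·4^(r + 1) = 4·(2·4^r) ≥ 4·(50r^3).
Also, for r ≥ 7 we have 4·(50r^3) ≥ 50(r+1)^3, since 4 ≥ (1 + 1/r)^3 for all r ≥ 7.
Combining, 2·4^(r + 1) ≥ 50(r+1)^3.
By induction, the statement is established for all m ≥ 7.
Hence the smallest such n_0 is 7.

n_0 = 7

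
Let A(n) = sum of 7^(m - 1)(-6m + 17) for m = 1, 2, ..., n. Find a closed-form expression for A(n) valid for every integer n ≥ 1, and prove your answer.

We claim A(n) = 7^n(-n + 3) - 3 for all n ≥ 1.
Base case (n = 1): A(1) = 11, and the closed form gives 11. They agree.
Inductive step: suppose the statement holds for some m ≥ 1, so A(m) = 7^m(-m + 3) - 3.
Then A(m+1) = A(m) + (7^m(-6m + 11)) = (7^m(-m + 3) - 3) + (7^m(-6m + 11)).
Simplifying, A(m+1) = -7·7^m·m + 14·7^m - 3 = 7^(m+1)(-(m+1) + 3) - 3,
which is the closed form with n = m+1.
Hence, by induction on n, the claim holds for every n ≥ 1.

A(n) = 7^n(-n + 3) - 3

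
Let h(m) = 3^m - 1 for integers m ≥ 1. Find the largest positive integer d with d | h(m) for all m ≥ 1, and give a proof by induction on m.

d = 2

Computing the first values: h(1) = 2 and h(2) = 8; gcd(2, 8) = 2, so d ≤ 2.
We prove 2 | 3^m - 1 for all m ≥ 1 by induction on m.
When m = 1: h(1) = 2 = 2·(1), so 2 | h(1).
Inductive step: suppose the statement holds for some r ≥ 1, i.e. 2 | h(r). Then
3^{r+1} − 1^{r+1} = 3·3^r − 1·1^r = 3·(3^r − 1^r) + (2)·1^r. The first term is divisible by 2 by the inductive hypothesis, and the second term (2)·1^r is divisible by 2 since 2 | 2. Hence 2 | h(r+1).
This completes the induction.
Therefore the largest such d is 2.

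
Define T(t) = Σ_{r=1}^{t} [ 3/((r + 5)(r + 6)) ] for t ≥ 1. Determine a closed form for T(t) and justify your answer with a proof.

We claim T(t) = t/(2(t + 6)) for all t ≥ 1.
Base case (t = 1): T(1) = 1/14, and the closed form gives 1/14. They agree.
Inductive step: assume the claim holds for t = r, so T(r) = r/(2(r + 6)).
Then T(r+1) = T(r) + (3/((r + 6)(r + 7))) = (r/(2(r + 6))) + (3/((r + 6)(r + 7))).
Simplifying, T(r+1) = (r + 1)/(2(r + 7)) = (r+1)/(2((r+1) + 6)),
which is the closed form with t = r+1.
By induction, the statement is established for all t ≥ 1.

T(t) = t/(2(t + 6))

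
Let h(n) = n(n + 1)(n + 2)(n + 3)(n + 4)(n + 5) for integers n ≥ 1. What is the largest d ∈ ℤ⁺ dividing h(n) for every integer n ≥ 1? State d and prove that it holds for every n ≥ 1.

d = 720

Computing the first values: h(1) = 720 and h(2) = 5040; gcd(720, 5040) = 720, so d ≤ 720.
We prove 720 | n(n + 1)(n + 2)(n + 3)(n + 4)(n + 5) for all n ≥ 1 by induction on n.
Base step (n = 1): h(1) = 720 = 720·(1), so 720 | h(1).
Inductive step: suppose the statement holds for some p ≥ 1, i.e. 720 | h(p). Then
h(p+1) − h(p) = (p+1)·(p+2)·(p+3)·(p+4)·(p+5)·(p+6) − p·(p+1)·(p+2)·(p+3)·(p+4)·(p+5) = (p+1)·(p+2)·(p+3)·(p+4)·(p+5)·[(p+6) − p] = 6·(p+1)·(p+2)·(p+3)·(p+4)·(p+5). The product of 5 consecutive integers is divisible by (5)! = 120, so h(p+1) − h(p) is divisible by 6·120 = 720. By the inductive hypothesis 720 | h(p), hence 720 | h(p+1).
This completes the induction.
Therefore the largest such d is 720.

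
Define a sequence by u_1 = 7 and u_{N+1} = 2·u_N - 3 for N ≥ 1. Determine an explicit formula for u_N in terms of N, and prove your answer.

u_N = 2^(N + 1) + 3

Computing the first terms: u_1 = 7, u_2 = 11, u_3 = 19. This suggests u_N = 2^(N + 1) + 3.
For the base case N = 1: the formula gives 7 = 7 = u_1.
For the inductive step, assume it holds for an arbitrary p ≥ 1, so u_p = 2^(p + 1) + 3.
Then u_{p+1} = 2·u_p - 3 = 2·(2^(p + 1) + 3) - 3 = 2^(p + 2) + 3 = 2^((p+1) + 1) + 3,
which is the claimed formula at N = p+1.
Hence, by induction on N, the claim holds for every N ≥ 1.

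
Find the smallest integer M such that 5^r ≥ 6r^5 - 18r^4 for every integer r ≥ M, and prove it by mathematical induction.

At r = 6: 15625 < 23328, so the inequality fails and M ≥ 7. We prove 5^r ≥ 6r^5 - 18r^4 for all r ≥ 7.
When r = 7: 5^r = 78125 and 6r^5 - 18r^4 = 57624, so 78125 ≥ 57624.
Inductive step: assume the claim holds for r = k, so 5^k ≥ 6k^5 - 18k^4.
Then 5^(k + 1) = 5·(5^k) ≥ 5·(6k^5 - 18k^4).
Also, for k ≥ 7 we have 5·(6k^5 - 18k^4) ≥ 6(k+1)^5 - 18(k+1)^4, since 5·(6k^5 - 18k^4) − (6(k+1)^5 - 18(k+1)^4) = 24k^5 - 102k^4 + 12k^3 + 48k^2 + 42k + 12, which is nonnegative for all k ≥ 7.
Combining, 5^(k + 1) ≥ 6(k+1)^5 - 18(k+1)^4.
This completes the induction.
Hence the smallest such M is 7.

M = 7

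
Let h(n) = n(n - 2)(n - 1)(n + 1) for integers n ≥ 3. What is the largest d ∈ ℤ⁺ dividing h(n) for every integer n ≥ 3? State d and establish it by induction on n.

Computing the first values: h(3) = 24 and h(4) = 120; gcd(24, 120) = 24, so d ≤ 24.
We prove 24 | n(n - 2)(n - 1)(n + 1) for all n ≥ 3 by induction on n.
Base step (n = 3): h(3) = 24 = 24·(1), so 24 | h(3).
Inductive step: suppose the statement holds for some r ≥ 3, i.e. 24 | h(r). Then
h(r+1) − h(r) = (r-1)·r·(r+1)·(r+2) − (r-2)·(r-1)·r·(r+1) = (r-1)·r·(r+1)·[(r+2) − (r-2)] = 4·(r-1)·r·(r+1). The product of 3 consecutive integers is divisible by (3)! = 6, so h(r+1) − h(r) is divisible by 4·6 = 24. By the inductive hypothesis 24 | h(r), hence 24 | h(r+1).
By induction, the statement is established for all n ≥ 3.
Therefore the largest such d is 24.

d = 24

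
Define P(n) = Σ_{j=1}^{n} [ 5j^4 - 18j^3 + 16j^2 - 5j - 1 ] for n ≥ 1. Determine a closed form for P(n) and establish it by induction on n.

P(n) = n(n^4 - 2n^3 - 2n^2 + n - 1)

We claim P(n) = n(n^4 - 2n^3 - 2n^2 + n - 1) for all n ≥ 1.
When n = 1: P(1) = -3, and the closed form gives -3. They agree.
Inductive step: suppose the statement holds for some j ≥ 1, so P(j) = j(j^4 - 2j^3 - 2j^2 + j - 1).
Then P(j+1) = P(j) + (5j^4 + 2j^3 - 8j^2 - 7j - 3) = (j(j^4 - 2j^3 - 2j^2 + j - 1)) + (5j^4 + 2j^3 - 8j^2 - 7j - 3).
Simplifying, P(j+1) = (j + 1)(j^4 + 2j^3 - 2j^2 - 5j - 3) = (j+1)((j+1)^4 - 2(j+1)^3 - 2(j+1)^2 + (j+1) - 1),
which is the closed form with n = j+1.
Hence, by induction on n, the claim holds for every n ≥ 1.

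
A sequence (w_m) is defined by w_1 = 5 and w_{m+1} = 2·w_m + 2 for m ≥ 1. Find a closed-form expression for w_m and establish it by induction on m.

w_m = 7·2^(m - 1) - 2

Computing the first terms: w_1 = 5, w_2 = 12, w_3 = 26. This suggests w_m = 7·2^(m - 1) - 2.
Base case (m = 1): the formula gives 5 = 5 = w_1.
Inductive step: assume the claim holds for m = k, so w_k = 7·2^(k - 1) - 2.
Then w_{k+1} = 2·w_k + 2 = 2·(7·2^(k - 1) - 2) + 2 = 7·2^k - 2 = 7·2^((k+1) - 1) - 2,
which is the claimed formula at m = k+1.
This completes the induction.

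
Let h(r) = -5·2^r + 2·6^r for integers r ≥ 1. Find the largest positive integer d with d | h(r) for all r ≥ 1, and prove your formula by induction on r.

d = 2

Computing the first values: h(1) = 2 and h(2) = 52; gcd(2, 52) = 2, so d ≤ 2.
We prove 2 | -5·2^r + 2·6^r for all r ≥ 1 by induction on r.
For the base case r = 1: h(1) = 2 = 2·(1), so 2 | h(1).
For the inductive step, assume it holds for an arbitrary i ≥ 1, i.e. 2 | h(i). Then
h(i+1) − 6·h(i) = (-5·2^(i+1) + 2·6^(i+1)) − 6·(-5·2^i + 2·6^i) = (-5)·2^i·(2 − 6) = (20)·2^i. Since 2 | h(i) by the inductive hypothesis, 2 | 6·h(i); and 2 | 20 since 20 = 2·10. Therefore 2 | h(i+1).
By induction, the statement is established for all r ≥ 1.
Therefore the largest such d is 2.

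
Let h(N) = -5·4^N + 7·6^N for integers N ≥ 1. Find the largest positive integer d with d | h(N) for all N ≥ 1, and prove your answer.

d = 2

Computing the first values: h(1) = 22 and h(2) = 172; gcd(22, 172) = 2, so d ≤ 2.
We prove 2 | -5·4^N + 7·6^N for all N ≥ 1 by induction on N.
Base step (N = 1): h(1) = 22 = 2·(11), so 2 | h(1).
Suppose the result is true for N = p, i.e. 2 | h(p). Then
h(p+1) − 6·h(p) = (-5·4^(p+1) + 7·6^(p+1)) − 6·(-5·4^p + 7·6^p) = (-5)·4^p·(4 − 6) = (10)·4^p. Since 2 | h(p) by the inductive hypothesis, 2 | 6·h(p); and 2 | 10 since 10 = 2·5. Therefore 2 | h(p+1).
Hence, by induction on N, the claim holds for every N ≥ 1.
Therefore the largest such d is 2.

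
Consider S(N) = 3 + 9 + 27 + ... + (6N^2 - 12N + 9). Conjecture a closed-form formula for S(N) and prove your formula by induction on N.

S(N) = N(2N^2 - 3N + 4)

We claim S(N) = N(2N^2 - 3N + 4) for all N ≥ 1.
When N = 1: S(1) = 3, and the closed form gives 3. They agree.
Inductive step: suppose the statement holds for some p ≥ 1, so S(p) = p(2p^2 - 3p + 4).
Then S(p+1) = S(p) + (6p^2 + 3) = (p(2p^2 - 3p + 4)) + (6p^2 + 3).
Simplifying, S(p+1) = (p + 1)(2p^2 + p + 3) = (p+1)(2(p+1)^2 - 3(p+1) + 4),
which is the closed form with N = p+1.
By the principle of mathematical induction, the result holds for all N ≥ 1.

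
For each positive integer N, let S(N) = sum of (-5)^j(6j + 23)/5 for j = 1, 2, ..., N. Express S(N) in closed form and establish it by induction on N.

S(N) = (-5)^N(N + 4) - 4

We claim S(N) = (-5)^N(N + 4) - 4 for all N ≥ 1.
Base case (N = 1): S(1) = -29, and the closed form gives -29. They agree.
Suppose the result is true for N = j, so S(j) = (-5)^j(j + 4) - 4.
Then S(j+1) = S(j) + ((-5)^j(-6j - 29)) = ((-5)^j(j + 4) - 4) + ((-5)^j(-6j - 29)).
Simplifying, S(j+1) = -5(-5)^j·j - 25(-5)^j - 4 = (-5)^(j+1)((j+1) + 4) - 4,
which is the closed form with N = j+1.
Hence, by induction on N, the claim holds for every N ≥ 1.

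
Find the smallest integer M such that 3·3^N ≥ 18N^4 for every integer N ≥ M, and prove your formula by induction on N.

At N = 10: 177147 < 180000, so the inequality fails and M ≥ 11. We prove 3·3^N ≥ 18N^4 for all N ≥ 11.
For the base case N = 11: 3·3^N = 531441 and 18N^4 = 263538, so 531441 ≥ 263538.
For the inductive step, assume it holds for an arbitrary r ≥ 11, so 3·3^r ≥ 18r^4.
Then 3·3^(r + 1) = 3·(3·3^r) ≥ 3·(18r^4).
Also, for r ≥ 11 we have 3·(18r^4) ≥ 18(r+1)^4, since 3 ≥ (1 + 1/r)^4 for all r ≥ 11.
Combining, 3·3^(r + 1) ≥ 18(r+1)^4.
This completes the induction.
Hence the smallest such M is 11.

M = 11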